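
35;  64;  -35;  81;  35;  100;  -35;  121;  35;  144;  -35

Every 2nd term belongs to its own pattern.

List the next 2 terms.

Split by position mod 2 into 2 tracks.
Track A: 35, -35, 35, -35, 35, -35 — the oscillation 35·(−1)^(n+1).
Track B: 64, 81, 100, 121, 144 — perfect squares starting at 8².
Position 12 falls in track B as its term 6, giving 169.
Position 13 → track A, term 7 = 35.

169, 35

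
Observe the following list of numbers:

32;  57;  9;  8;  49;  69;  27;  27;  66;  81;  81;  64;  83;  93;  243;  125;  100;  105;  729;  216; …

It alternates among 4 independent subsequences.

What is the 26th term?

129

The terms cycle through 4 interleaved subsequences.
Track A: 32, 49, 66, 83, 100 — adding 17 each time.
Track B: 57, 69, 81, 93, 105 — linear: a_n = 45 + 12·n.
Track C: 9, 27, 81, 243, 729 — powers 3^2, 3^3, 3^4, ….
Track D: 8, 27, 64, 125, 216 — consecutive cubes n³ from n = 2.
Term 26 comes from track B (its 7th entry): 129.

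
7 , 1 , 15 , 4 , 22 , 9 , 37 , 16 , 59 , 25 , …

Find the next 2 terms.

The terms cycle through 2 interleaved subsequences.
Track A: 7, 15, 22, 37, 59 — Fibonacci-style (each term is the sum of the two before it).
Track B: 1, 4, 9, 16, 25 — consecutive squares n² from n = 1.
The 11th slot belongs to track A; its 6th term is 96.
Position 12 → track B, term 6 = 36.

96, 36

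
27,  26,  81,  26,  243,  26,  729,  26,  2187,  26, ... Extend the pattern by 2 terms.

Taking every 2nd term gives 2 separate tracks.
Track A is 27, 81, 243, 729, 2187, which is powers of 3.
Track B is 26, 26, 26, 26, 26, which is always 26.
Position 11 falls in track A as its term 6, giving 6561.
The 12th slot belongs to track B; its 6th term is 26.

6561, 26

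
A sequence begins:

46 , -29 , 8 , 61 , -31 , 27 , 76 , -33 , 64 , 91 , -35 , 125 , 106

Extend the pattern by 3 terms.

-37, 216, 121

Split by position mod 3 into 3 tracks.
Track A: 46, 61, 76, 91, 106 — arithmetic with common difference +15.
Track B: -29, -31, -33, -35 — subtracting 2 each time.
Track C: 8, 27, 64, 125 — the cubes 2³, 3³, 4³, ….
Term 14 comes from track B (its 5th entry): -37.
Position 15 → track C, term 5 = 216.
Position 16 → track A, term 6 = 121.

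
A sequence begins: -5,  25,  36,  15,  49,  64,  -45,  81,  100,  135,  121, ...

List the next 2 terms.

144, -405

The slot pattern repeats as ABB (period 3), so there are 2 interleaved tracks.
Stream A is -5, 15, -45, 135, which is a geometric progression (common ratio -3).
Stream B is 25, 36, 49, 64, 81, 100, 121, which is the squares 5², 6², 7², ….
The 12th slot belongs to stream B; its 8th term is 144.
Position 13 falls in stream A as its term 5, giving -405.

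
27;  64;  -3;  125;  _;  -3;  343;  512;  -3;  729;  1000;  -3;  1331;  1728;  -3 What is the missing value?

216

Positions follow the repeating pattern AAB; grouping by letter gives 2 tracks.
Subsequence A = 27, 64, 125, ?, 343, 512, 729, 1000, 1331, 1728: consecutive cubes n³ from n = 3.
Subsequence B = -3, -3, -3, -3, -3: always -3.
The gap is subsequence A's term 4; the rule gives 216.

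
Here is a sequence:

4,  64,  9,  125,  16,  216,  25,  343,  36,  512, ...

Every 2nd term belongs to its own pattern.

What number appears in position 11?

Taking every 2nd term gives 2 separate tracks.
Subsequence A = 4, 9, 16, 25, 36: the squares 2², 3², 4², ….
Subsequence B = 64, 125, 216, 343, 512: perfect cubes starting at 4³.
Position 11 falls in subsequence A as its term 6, giving 49.

49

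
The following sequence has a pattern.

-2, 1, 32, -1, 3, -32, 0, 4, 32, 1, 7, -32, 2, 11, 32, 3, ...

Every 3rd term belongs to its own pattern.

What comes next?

Split by position mod 3: positions 1, 4, 7, … form one track, and each other residue class forms its own.
Track A: -2, -1, 0, 1, 2, 3. Arithmetic with common difference +1.
Track B: 1, 3, 4, 7, 11. A Fibonacci-like recurrence a_n = a_{n-1} + a_{n-2}.
Track C: 32, -32, 32, -32, 32. Oscillating between 32 and -32.
The 17th slot belongs to track B; its 6th term is 18.

18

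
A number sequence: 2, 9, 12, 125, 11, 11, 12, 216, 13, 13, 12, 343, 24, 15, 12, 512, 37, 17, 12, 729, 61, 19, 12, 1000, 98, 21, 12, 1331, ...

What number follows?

159

Split by position mod 4 into 4 tracks.
Stream A: 2, 11, 13, 24, 37, 61, 98 — each term equals the sum of the previous two.
Stream B: 9, 11, 13, 15, 17, 19, 21 — arithmetic with common difference +2.
Stream C: 12, 12, 12, 12, 12, 12, 12 — the constant sequence 12.
Stream D: 125, 216, 343, 512, 729, 1000, 1331 — consecutive cubes n³ from n = 5.
Term 29 comes from stream A (its 8th entry): 159.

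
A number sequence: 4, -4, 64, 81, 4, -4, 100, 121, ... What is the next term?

Positions follow the repeating pattern AABB; grouping by letter gives 2 tracks.
Track A: 4, -4, 4, -4. The oscillation 4·(−1)^(n+1).
Track B: 64, 81, 100, 121. Perfect squares starting at 8².
Term 9 comes from track A (its 5th entry): 4.

4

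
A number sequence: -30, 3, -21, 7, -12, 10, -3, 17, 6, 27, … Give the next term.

15

Split by position mod 2 into 2 tracks.
Stream A is -30, -21, -12, -3, 6, which is arithmetic, step +9.
Stream B is 3, 7, 10, 17, 27, which is each term equals the sum of the previous two.
Position 11 falls in stream A as its term 6, giving 15.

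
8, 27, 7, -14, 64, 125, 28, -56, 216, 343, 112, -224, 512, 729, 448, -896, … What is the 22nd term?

2197

Reading positions in blocks of 4 reveals the pattern AABB — 2 tracks woven together.
Subsequence A: 8, 27, 64, 125, 216, 343, 512, 729 (consecutive cubes n³ from n = 2).
Subsequence B: 7, -14, 28, -56, 112, -224, 448, -896 (geometric with ratio -2).
Position 22 → subsequence A, term 12 = 2197.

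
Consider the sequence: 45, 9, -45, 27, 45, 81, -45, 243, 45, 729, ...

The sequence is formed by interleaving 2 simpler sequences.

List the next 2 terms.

-45, 2187

Split by position mod 2 into 2 tracks.
Track A: 45, -45, 45, -45, 45 — oscillating between 45 and -45.
Track B: 9, 27, 81, 243, 729 — powers of 3.
Term 11 comes from track A (its 6th entry): -45.
Term 12 comes from track B (its 6th entry): 2187.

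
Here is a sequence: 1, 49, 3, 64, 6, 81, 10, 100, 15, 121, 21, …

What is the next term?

144

Positions 1, 3, 5, … form one subsequence and positions 2, 4, 6, … form another.
Subsequence A: 1, 3, 6, 10, 15, 21 (triangular numbers n(n+1)/2 for n = 1, 2, …).
Subsequence B: 49, 64, 81, 100, 121 (perfect squares starting at 7²).
Position 12 falls in subsequence B as its term 6, giving 144.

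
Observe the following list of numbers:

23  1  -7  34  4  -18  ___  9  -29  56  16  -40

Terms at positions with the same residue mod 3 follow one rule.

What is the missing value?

45

Split by position mod 3 into 3 tracks.
Track A: 23, 34, ?, 56 — linear: a_n = 12 + 11·n.
Track B: 1, 4, 9, 16 — perfect squares starting at 1².
Track C: -7, -18, -29, -40 — arithmetic, step −11.
So the missing entry in track A is 45.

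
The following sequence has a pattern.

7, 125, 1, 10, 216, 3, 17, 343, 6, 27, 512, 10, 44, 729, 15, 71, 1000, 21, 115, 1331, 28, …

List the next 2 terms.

186, 1728

Read the sequence 3 terms at a time; column i is its own pattern.
Stream A: 7, 10, 17, 27, 44, 71, 115 — each term equals the sum of the previous two.
Stream B: 125, 216, 343, 512, 729, 1000, 1331 — the cubes 5³, 6³, 7³, ….
Stream C: 1, 3, 6, 10, 15, 21, 28 — triangular numbers n(n+1)/2 for n = 1, 2, ….
The 22nd slot belongs to stream A; its 8th term is 186.
Position 23 → stream B, term 8 = 1728.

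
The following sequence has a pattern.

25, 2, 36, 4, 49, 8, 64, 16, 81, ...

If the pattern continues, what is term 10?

Split by position mod 2 into 2 tracks.
Subsequence A: 25, 36, 49, 64, 81. The squares 5², 6², 7², ….
Subsequence B: 2, 4, 8, 16. Powers of 2.
The 10th slot belongs to subsequence B; its 5th term is 32.

32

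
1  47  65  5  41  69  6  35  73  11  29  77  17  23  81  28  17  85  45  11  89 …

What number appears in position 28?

191

Read the sequence 3 terms at a time; column i is its own pattern.
Track A: 1, 5, 6, 11, 17, 28, 45 (Fibonacci-style (each term is the sum of the two before it)).
Track B: 47, 41, 35, 29, 23, 17, 11 (subtracting 6 each time).
Track C: 65, 69, 73, 77, 81, 85, 89 (arithmetic with common difference +4).
Position 28 → track A, term 10 = 191.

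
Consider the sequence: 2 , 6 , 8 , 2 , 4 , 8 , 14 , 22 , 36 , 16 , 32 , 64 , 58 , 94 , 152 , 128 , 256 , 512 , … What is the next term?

246

The slot pattern repeats as AAABBB (period 6), so there are 2 interleaved tracks.
Track A: 2, 6, 8, 14, 22, 36, 58, 94, 152 (each term equals the sum of the previous two).
Track B: 2, 4, 8, 16, 32, 64, 128, 256, 512 (powers 2^1, 2^2, 2^3, …).
Position 19 → track A, term 10 = 246.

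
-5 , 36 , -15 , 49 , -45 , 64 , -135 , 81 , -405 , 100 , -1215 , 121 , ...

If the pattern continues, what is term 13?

Taking every 2nd term gives 2 separate tracks.
Track A = -5, -15, -45, -135, -405, -1215: geometric, ×3 each step.
Track B = 36, 49, 64, 81, 100, 121: consecutive squares n² from n = 6.
Position 13 falls in track A as its term 7, giving -3645.

-3645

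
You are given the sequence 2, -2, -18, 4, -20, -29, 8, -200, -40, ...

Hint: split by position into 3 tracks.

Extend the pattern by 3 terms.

16, -2000, -51

Read the sequence 3 terms at a time; column i is its own pattern.
Track A: 2, 4, 8. Successive powers of 2.
Track B: -2, -20, -200. Geometric with ratio 10.
Track C: -18, -29, -40. Arithmetic, step −11.
Position 10 falls in track A as its term 4, giving 16.
Term 11 comes from track B (its 4th entry): -2000.
Term 12 comes from track C (its 4th entry): -51.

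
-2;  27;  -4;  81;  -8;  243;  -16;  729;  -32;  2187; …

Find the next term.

-64

Odd-indexed and even-indexed terms follow separate rules.
Stream A = -2, -4, -8, -16, -32: geometric with ratio 2.
Stream B = 27, 81, 243, 729, 2187: powers 3^3, 3^4, 3^5, ….
The 11th slot belongs to stream A; its 6th term is -64.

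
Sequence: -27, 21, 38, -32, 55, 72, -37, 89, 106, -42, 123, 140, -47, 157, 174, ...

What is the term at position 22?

Reading positions in blocks of 3 reveals the pattern ABB — 2 tracks woven together.
Subsequence A is -27, -32, -37, -42, -47, which is arithmetic, step −5.
Subsequence B is 21, 38, 55, 72, 89, 106, 123, 140, 157, 174, which is arithmetic, step +17.
Position 22 → subsequence A, term 8 = -62.

-62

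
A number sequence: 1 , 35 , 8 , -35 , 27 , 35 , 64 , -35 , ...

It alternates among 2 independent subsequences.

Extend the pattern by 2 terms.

The terms cycle through 2 interleaved subsequences.
Track A is 1, 8, 27, 64, which is the cubes 1³, 2³, 3³, ….
Track B is 35, -35, 35, -35, which is the oscillation 35·(−1)^(n+1).
Term 9 comes from track A (its 5th entry): 125.
Position 10 falls in track B as its term 5, giving 35.

125, 35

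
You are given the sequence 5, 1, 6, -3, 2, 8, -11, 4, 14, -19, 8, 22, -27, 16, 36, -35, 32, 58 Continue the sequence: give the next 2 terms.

-43, 64

Split by position mod 3 into 3 tracks.
Track A: 5, -3, -11, -19, -27, -35. Subtracting 8 each time.
Track B: 1, 2, 4, 8, 16, 32. Geometric with ratio 2.
Track C: 6, 8, 14, 22, 36, 58. A Fibonacci-like recurrence a_n = a_{n-1} + a_{n-2}.
Position 19 → track A, term 7 = -43.
Term 20 comes from track B (its 7th entry): 64.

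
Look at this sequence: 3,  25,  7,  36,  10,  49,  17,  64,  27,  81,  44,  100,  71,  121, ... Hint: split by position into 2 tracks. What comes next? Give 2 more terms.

Split by position mod 2 into 2 tracks.
Track A: 3, 7, 10, 17, 27, 44, 71 — Fibonacci-style (each term is the sum of the two before it).
Track B: 25, 36, 49, 64, 81, 100, 121 — consecutive squares n² from n = 5.
Position 15 → track A, term 8 = 115.
Term 16 comes from track B (its 8th entry): 144.

115, 144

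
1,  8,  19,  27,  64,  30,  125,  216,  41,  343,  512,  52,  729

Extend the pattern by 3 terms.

The slot pattern repeats as AAB (period 3), so there are 2 interleaved tracks.
Track A: 1, 8, 27, 64, 125, 216, 343, 512, 729. The cubes 1³, 2³, 3³, ….
Track B: 19, 30, 41, 52. Arithmetic with common difference +11.
Position 14 falls in track A as its term 10, giving 1000.
Term 15 comes from track B (its 5th entry): 63.
Position 16 falls in track A as its term 11, giving 1331.

1000, 63, 1331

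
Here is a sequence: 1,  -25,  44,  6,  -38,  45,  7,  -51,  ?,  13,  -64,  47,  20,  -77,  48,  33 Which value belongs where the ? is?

46

Read the sequence 3 terms at a time; column i is its own pattern.
Stream A: 1, 6, 7, 13, 20, 33 — Fibonacci-style (each term is the sum of the two before it).
Stream B: -25, -38, -51, -64, -77 — arithmetic with common difference −13.
Stream C: 44, 45, ?, 47, 48 — adding 1 each time.
So the missing entry in stream C is 46.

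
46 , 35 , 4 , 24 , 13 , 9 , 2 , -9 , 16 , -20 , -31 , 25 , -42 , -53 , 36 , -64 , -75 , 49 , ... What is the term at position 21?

64

Positions follow the repeating pattern AAB; grouping by letter gives 2 tracks.
Track A: 46, 35, 24, 13, 2, -9, -20, -31, -42, -53, -64, -75 (subtracting 11 each time).
Track B: 4, 9, 16, 25, 36, 49 (perfect squares starting at 2²).
The 21st slot belongs to track B; its 7th term is 64.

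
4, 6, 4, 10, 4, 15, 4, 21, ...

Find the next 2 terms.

Odd-indexed and even-indexed terms follow separate rules.
Track A is 4, 4, 4, 4, which is always 4.
Track B is 6, 10, 15, 21, which is the triangular numbers T_3, T_4, ….
Position 9 → track A, term 5 = 4.
Position 10 falls in track B as its term 5, giving 28.

4, 28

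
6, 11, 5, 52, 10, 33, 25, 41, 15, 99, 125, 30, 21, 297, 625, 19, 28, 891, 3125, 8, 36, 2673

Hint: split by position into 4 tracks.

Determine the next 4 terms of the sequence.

Split by position mod 4: positions 1, 5, 9, … form one track, and each other residue class forms its own.
Stream A: 6, 10, 15, 21, 28, 36. Triangular numbers starting at T_3.
Stream B: 11, 33, 99, 297, 891, 2673. A geometric progression (common ratio 3).
Stream C: 5, 25, 125, 625, 3125. Powers of 5.
Stream D: 52, 41, 30, 19, 8. Subtracting 11 each time.
Term 23 comes from stream C (its 6th entry): 15625.
Position 24 → stream D, term 6 = -3.
Term 25 comes from stream A (its 7th entry): 45.
Position 26 falls in stream B as its term 7, giving 8019.

15625, -3, 45, 8019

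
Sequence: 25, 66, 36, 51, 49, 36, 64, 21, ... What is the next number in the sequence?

Split by position mod 2 into 2 tracks.
Stream A: 25, 36, 49, 64 — perfect squares starting at 5².
Stream B: 66, 51, 36, 21 — linear: a_n = 81 − 15·n.
Position 9 → stream A, term 5 = 81.

81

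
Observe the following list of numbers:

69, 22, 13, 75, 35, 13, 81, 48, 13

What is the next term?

Split by position mod 3 into 3 tracks.
Track A: 69, 75, 81 — adding 6 each time.
Track B: 22, 35, 48 — adding 13 each time.
Track C: 13, 13, 13 — the constant sequence 13.
Position 10 falls in track A as its term 4, giving 87.

87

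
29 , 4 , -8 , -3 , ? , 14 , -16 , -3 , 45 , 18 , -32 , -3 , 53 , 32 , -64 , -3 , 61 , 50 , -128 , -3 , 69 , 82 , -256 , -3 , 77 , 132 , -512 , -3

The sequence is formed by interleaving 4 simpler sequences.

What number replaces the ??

37

Split by position mod 4: positions 1, 5, 9, … form one track, and each other residue class forms its own.
Subsequence A is 29, ?, 45, 53, 61, 69, 77, which is arithmetic with common difference +8.
Subsequence B is 4, 14, 18, 32, 50, 82, 132, which is a Fibonacci-like recurrence a_n = a_{n-1} + a_{n-2}.
Subsequence C is -8, -16, -32, -64, -128, -256, -512, which is geometric, ×2 each step.
Subsequence D is -3, -3, -3, -3, -3, -3, -3, which is always -3.
So the missing entry in subsequence A is 37.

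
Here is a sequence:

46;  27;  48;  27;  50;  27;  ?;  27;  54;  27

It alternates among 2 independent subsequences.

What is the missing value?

Taking every 2nd term gives 2 separate tracks.
Subsequence A = 46, 48, 50, ?, 54: adding 2 each time.
Subsequence B = 27, 27, 27, 27, 27: the constant sequence 27.
Subsequence A's pattern makes the blank 52.

52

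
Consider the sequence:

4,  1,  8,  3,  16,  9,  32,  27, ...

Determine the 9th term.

64

The terms cycle through 2 interleaved subsequences.
Stream A: 4, 8, 16, 32. A geometric progression (common ratio 2).
Stream B: 1, 3, 9, 27. Successive powers of 3.
Position 9 → stream A, term 5 = 64.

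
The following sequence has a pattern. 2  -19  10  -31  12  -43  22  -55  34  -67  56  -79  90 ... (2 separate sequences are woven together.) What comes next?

The terms cycle through 2 interleaved subsequences.
Subsequence A: 2, 10, 12, 22, 34, 56, 90. A Fibonacci-like recurrence a_n = a_{n-1} + a_{n-2}.
Subsequence B: -19, -31, -43, -55, -67, -79. Arithmetic, step −12.
Position 14 → subsequence B, term 7 = -91.

-91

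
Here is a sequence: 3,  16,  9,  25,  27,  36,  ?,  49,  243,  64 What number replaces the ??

The terms cycle through 2 interleaved subsequences.
Track A: 3, 9, 27, ?, 243 (multiplying by 3 each time).
Track B: 16, 25, 36, 49, 64 (consecutive squares n² from n = 4).
Filling track A at index 4 by its rule yields 81.

81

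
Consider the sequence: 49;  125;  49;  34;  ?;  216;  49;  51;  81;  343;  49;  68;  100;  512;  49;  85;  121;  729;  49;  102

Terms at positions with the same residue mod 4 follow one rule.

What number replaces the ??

64

Split by position mod 4: positions 1, 5, 9, … form one track, and each other residue class forms its own.
Stream A = 49, ?, 81, 100, 121: consecutive squares n² from n = 7.
Stream B = 125, 216, 343, 512, 729: the cubes 5³, 6³, 7³, ….
Stream C = 49, 49, 49, 49, 49: the constant sequence 49.
Stream D = 34, 51, 68, 85, 102: arithmetic, step +17.
Filling stream A at index 2 by its rule yields 64.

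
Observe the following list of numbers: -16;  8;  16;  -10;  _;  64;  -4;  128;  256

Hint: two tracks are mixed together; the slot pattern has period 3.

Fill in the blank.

The slot pattern repeats as ABB (period 3), so there are 2 interleaved tracks.
Track A: -16, -10, -4 (adding 6 each time).
Track B: 8, 16, ?, 64, 128, 256 (multiplying by 2 each time).
Filling track B at index 3 by its rule yields 32.

32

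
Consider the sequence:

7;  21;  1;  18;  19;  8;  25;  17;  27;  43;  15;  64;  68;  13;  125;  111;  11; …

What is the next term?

216

Taking every 3rd term gives 3 separate tracks.
Track A: 7, 18, 25, 43, 68, 111 (each term equals the sum of the previous two).
Track B: 21, 19, 17, 15, 13, 11 (subtracting 2 each time).
Track C: 1, 8, 27, 64, 125 (perfect cubes starting at 1³).
The 18th slot belongs to track C; its 6th term is 216.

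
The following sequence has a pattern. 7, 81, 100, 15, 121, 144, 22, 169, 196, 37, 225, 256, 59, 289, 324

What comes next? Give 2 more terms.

The slot pattern repeats as ABB (period 3), so there are 2 interleaved tracks.
Track A: 7, 15, 22, 37, 59 (Fibonacci-style (each term is the sum of the two before it)).
Track B: 81, 100, 121, 144, 169, 196, 225, 256, 289, 324 (perfect squares starting at 9²).
The 16th slot belongs to track A; its 6th term is 96.
The 17th slot belongs to track B; its 11th term is 361.

96, 361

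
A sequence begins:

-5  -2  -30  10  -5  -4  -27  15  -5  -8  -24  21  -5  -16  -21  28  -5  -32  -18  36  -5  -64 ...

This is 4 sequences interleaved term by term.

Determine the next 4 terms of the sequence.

Taking every 4th term gives 4 separate tracks.
Track A: -5, -5, -5, -5, -5, -5 — constant -5.
Track B: -2, -4, -8, -16, -32, -64 — geometric, ×2 each step.
Track C: -30, -27, -24, -21, -18 — arithmetic with common difference +3.
Track D: 10, 15, 21, 28, 36 — the triangular numbers T_4, T_5, ….
Position 23 → track C, term 6 = -15.
Position 24 falls in track D as its term 6, giving 45.
Position 25 → track A, term 7 = -5.
Position 26 → track B, term 7 = -128.

-15, 45, -5, -128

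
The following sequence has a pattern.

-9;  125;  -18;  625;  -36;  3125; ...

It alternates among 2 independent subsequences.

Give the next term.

Positions 1, 3, 5, … form one subsequence and positions 2, 4, 6, … form another.
Subsequence A = -9, -18, -36: geometric, ×2 each step.
Subsequence B = 125, 625, 3125: successive powers of 5.
The 7th slot belongs to subsequence A; its 4th term is -72.

-72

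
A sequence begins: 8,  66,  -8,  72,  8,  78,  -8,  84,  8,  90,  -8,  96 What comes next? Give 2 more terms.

The terms cycle through 2 interleaved subsequences.
Track A = 8, -8, 8, -8, 8, -8: alternating ±8.
Track B = 66, 72, 78, 84, 90, 96: adding 6 each time.
The 13th slot belongs to track A; its 7th term is 8.
Term 14 comes from track B (its 7th entry): 102.

8, 102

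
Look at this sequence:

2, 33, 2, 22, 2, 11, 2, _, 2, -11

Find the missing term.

Taking every 2nd term gives 2 separate tracks.
Subsequence A: 2, 2, 2, 2, 2 (constant 2).
Subsequence B: 33, 22, 11, ?, -11 (arithmetic, step −11).
Subsequence B's pattern makes the blank 0.

0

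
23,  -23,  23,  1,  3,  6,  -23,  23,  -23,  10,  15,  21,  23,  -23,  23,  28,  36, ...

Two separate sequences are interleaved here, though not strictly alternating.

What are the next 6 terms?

Positions follow the repeating pattern AAABBB; grouping by letter gives 2 tracks.
Track A: 23, -23, 23, -23, 23, -23, 23, -23, 23. The oscillation 23·(−1)^(n+1).
Track B: 1, 3, 6, 10, 15, 21, 28, 36. The triangular numbers T_1, T_2, ….
Position 18 falls in track B as its term 9, giving 45.
Position 19 → track A, term 10 = -23.
Position 20 falls in track A as its term 11, giving 23.
The 21st slot belongs to track A; its 12th term is -23.
Position 22 falls in track B as its term 10, giving 55.
Position 23 falls in track B as its term 11, giving 66.

45, -23, 23, -23, 55, 66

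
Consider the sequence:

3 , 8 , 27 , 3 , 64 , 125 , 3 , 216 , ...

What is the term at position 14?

1000

The slot pattern repeats as ABB (period 3), so there are 2 interleaved tracks.
Track A: 3, 3, 3 — the constant sequence 3.
Track B: 8, 27, 64, 125, 216 — consecutive cubes n³ from n = 2.
The 14th slot belongs to track B; its 9th term is 1000.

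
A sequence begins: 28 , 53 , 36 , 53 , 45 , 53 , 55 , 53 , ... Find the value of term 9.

The terms cycle through 2 interleaved subsequences.
Stream A: 28, 36, 45, 55 — triangular numbers starting at T_7.
Stream B: 53, 53, 53, 53 — always 53.
Position 9 → stream A, term 5 = 66.

66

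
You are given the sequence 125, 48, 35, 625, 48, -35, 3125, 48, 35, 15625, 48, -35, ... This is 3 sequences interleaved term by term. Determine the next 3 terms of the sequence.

78125, 48, 35

The terms cycle through 3 interleaved subsequences.
Subsequence A: 125, 625, 3125, 15625 (successive powers of 5).
Subsequence B: 48, 48, 48, 48 (constant 48).
Subsequence C: 35, -35, 35, -35 (oscillating between 35 and -35).
Position 13 falls in subsequence A as its term 5, giving 78125.
Position 14 falls in subsequence B as its term 5, giving 48.
Position 15 falls in subsequence C as its term 5, giving 35.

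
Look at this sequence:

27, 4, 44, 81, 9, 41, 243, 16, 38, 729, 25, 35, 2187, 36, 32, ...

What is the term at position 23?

Split by position mod 3 into 3 tracks.
Stream A: 27, 81, 243, 729, 2187 — powers 3^3, 3^4, 3^5, ….
Stream B: 4, 9, 16, 25, 36 — consecutive squares n² from n = 2.
Stream C: 44, 41, 38, 35, 32 — linear: a_n = 47 − 3·n.
Position 23 falls in stream B as its term 8, giving 81.

81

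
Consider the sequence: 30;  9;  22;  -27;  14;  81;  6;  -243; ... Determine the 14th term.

Positions 1, 3, 5, … form one subsequence and positions 2, 4, 6, … form another.
Stream A is 30, 22, 14, 6, which is subtracting 8 each time.
Stream B is 9, -27, 81, -243, which is a geometric progression (common ratio -3).
Position 14 falls in stream B as its term 7, giving 6561.

6561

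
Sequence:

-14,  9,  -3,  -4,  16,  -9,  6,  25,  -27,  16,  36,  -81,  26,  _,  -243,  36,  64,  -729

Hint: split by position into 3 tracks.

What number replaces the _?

The terms cycle through 3 interleaved subsequences.
Stream A: -14, -4, 6, 16, 26, 36 — linear: a_n = -24 + 10·n.
Stream B: 9, 16, 25, 36, ?, 64 — consecutive squares n² from n = 3.
Stream C: -3, -9, -27, -81, -243, -729 — geometric, ×3 each step.
So the missing entry in stream B is 49.

49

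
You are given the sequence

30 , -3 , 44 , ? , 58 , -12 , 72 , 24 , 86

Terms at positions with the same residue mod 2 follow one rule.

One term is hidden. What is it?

Positions 1, 3, 5, … form one subsequence and positions 2, 4, 6, … form another.
Subsequence A: 30, 44, 58, 72, 86. Arithmetic, step +14.
Subsequence B: -3, ?, -12, 24. Multiplying by -2 each time.
Filling subsequence B at index 2 by its rule yields 6.

6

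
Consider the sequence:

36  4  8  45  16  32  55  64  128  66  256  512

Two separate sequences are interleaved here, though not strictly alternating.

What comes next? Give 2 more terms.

78, 1024

The slot pattern repeats as ABB (period 3), so there are 2 interleaved tracks.
Track A: 36, 45, 55, 66. Triangular numbers n(n+1)/2 for n = 8, 9, ….
Track B: 4, 8, 16, 32, 64, 128, 256, 512. Geometric with ratio 2.
Position 13 → track A, term 5 = 78.
Position 14 → track B, term 9 = 1024.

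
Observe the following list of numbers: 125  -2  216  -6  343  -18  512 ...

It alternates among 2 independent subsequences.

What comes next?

-54

Positions 1, 3, 5, … form one subsequence and positions 2, 4, 6, … form another.
Track A: 125, 216, 343, 512 (consecutive cubes n³ from n = 5).
Track B: -2, -6, -18 (geometric, ×3 each step).
Position 8 falls in track B as its term 4, giving -54.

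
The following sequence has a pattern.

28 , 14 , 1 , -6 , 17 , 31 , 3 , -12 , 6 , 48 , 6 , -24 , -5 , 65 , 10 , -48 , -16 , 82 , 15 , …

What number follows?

-96

Read the sequence 4 terms at a time; column i is its own pattern.
Track A: 28, 17, 6, -5, -16. Arithmetic with common difference −11.
Track B: 14, 31, 48, 65, 82. Adding 17 each time.
Track C: 1, 3, 6, 10, 15. The triangular numbers T_1, T_2, ….
Track D: -6, -12, -24, -48. Geometric with ratio 2.
The 20th slot belongs to track D; its 5th term is -96.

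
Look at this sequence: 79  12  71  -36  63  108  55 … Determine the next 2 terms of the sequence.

Taking every 2nd term gives 2 separate tracks.
Track A: 79, 71, 63, 55 — linear: a_n = 87 − 8·n.
Track B: 12, -36, 108 — multiplying by -3 each time.
Term 8 comes from track B (its 4th entry): -324.
Term 9 comes from track A (its 5th entry): 47.

-324, 47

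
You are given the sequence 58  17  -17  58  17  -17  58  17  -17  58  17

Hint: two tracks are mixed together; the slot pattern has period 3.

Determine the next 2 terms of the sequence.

Reading positions in blocks of 3 reveals the pattern ABB — 2 tracks woven together.
Track A: 58, 58, 58, 58 (always 58).
Track B: 17, -17, 17, -17, 17, -17, 17 (oscillating between 17 and -17).
Term 12 comes from track B (its 8th entry): -17.
Position 13 → track A, term 5 = 58.

-17, 58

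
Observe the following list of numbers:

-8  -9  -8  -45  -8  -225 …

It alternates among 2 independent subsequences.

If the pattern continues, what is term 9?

The terms cycle through 2 interleaved subsequences.
Track A: -8, -8, -8 (constant -8).
Track B: -9, -45, -225 (multiplying by 5 each time).
Term 9 comes from track A (its 5th entry): -8.

-8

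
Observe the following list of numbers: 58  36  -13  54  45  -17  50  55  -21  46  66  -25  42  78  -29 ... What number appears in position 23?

Split by position mod 3: positions 1, 4, 7, … form one track, and each other residue class forms its own.
Track A is 58, 54, 50, 46, 42, which is linear: a_n = 62 − 4·n.
Track B is 36, 45, 55, 66, 78, which is triangular numbers starting at T_8.
Track C is -13, -17, -21, -25, -29, which is linear: a_n = -9 − 4·n.
Position 23 → track B, term 8 = 120.

120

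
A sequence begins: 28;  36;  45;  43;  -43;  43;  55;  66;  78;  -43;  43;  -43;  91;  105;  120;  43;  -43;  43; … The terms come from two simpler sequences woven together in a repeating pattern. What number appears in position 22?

-43

Positions follow the repeating pattern AAABBB; grouping by letter gives 2 tracks.
Subsequence A: 28, 36, 45, 55, 66, 78, 91, 105, 120 (triangular numbers starting at T_7).
Subsequence B: 43, -43, 43, -43, 43, -43, 43, -43, 43 (the oscillation 43·(−1)^(n+1)).
Position 22 falls in subsequence B as its term 10, giving -43.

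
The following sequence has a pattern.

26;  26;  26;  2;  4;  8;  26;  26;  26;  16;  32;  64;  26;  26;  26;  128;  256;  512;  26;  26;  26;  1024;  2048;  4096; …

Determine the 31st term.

26

Reading positions in blocks of 6 reveals the pattern AAABBB — 2 tracks woven together.
Stream A: 26, 26, 26, 26, 26, 26, 26, 26, 26, 26, 26, 26. Always 26.
Stream B: 2, 4, 8, 16, 32, 64, 128, 256, 512, 1024, 2048, 4096. Geometric with ratio 2.
Position 31 falls in stream A as its term 16, giving 26.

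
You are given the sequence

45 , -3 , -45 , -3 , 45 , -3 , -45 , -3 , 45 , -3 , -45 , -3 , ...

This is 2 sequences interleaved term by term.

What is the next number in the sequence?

Split by position mod 2 into 2 tracks.
Track A is 45, -45, 45, -45, 45, -45, which is the oscillation 45·(−1)^(n+1).
Track B is -3, -3, -3, -3, -3, -3, which is the constant sequence -3.
Term 13 comes from track A (its 7th entry): 45.

45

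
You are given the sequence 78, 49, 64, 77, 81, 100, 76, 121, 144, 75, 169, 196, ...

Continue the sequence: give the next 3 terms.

Positions follow the repeating pattern ABB; grouping by letter gives 2 tracks.
Track A: 78, 77, 76, 75 (arithmetic, step −1).
Track B: 49, 64, 81, 100, 121, 144, 169, 196 (consecutive squares n² from n = 7).
Position 13 → track A, term 5 = 74.
Term 14 comes from track B (its 9th entry): 225.
Position 15 falls in track B as its term 10, giving 256.

74, 225, 256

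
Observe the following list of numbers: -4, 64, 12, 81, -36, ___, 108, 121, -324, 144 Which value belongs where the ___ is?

Odd-indexed and even-indexed terms follow separate rules.
Subsequence A: -4, 12, -36, 108, -324 (multiplying by -3 each time).
Subsequence B: 64, 81, ?, 121, 144 (the squares 8², 9², 10², …).
The gap is subsequence B's term 3; the rule gives 100.

100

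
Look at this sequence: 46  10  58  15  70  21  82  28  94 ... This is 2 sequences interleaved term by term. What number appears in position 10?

Positions 1, 3, 5, … form one subsequence and positions 2, 4, 6, … form another.
Track A: 46, 58, 70, 82, 94 (adding 12 each time).
Track B: 10, 15, 21, 28 (triangular numbers n(n+1)/2 for n = 4, 5, …).
Term 10 comes from track B (its 5th entry): 36.

36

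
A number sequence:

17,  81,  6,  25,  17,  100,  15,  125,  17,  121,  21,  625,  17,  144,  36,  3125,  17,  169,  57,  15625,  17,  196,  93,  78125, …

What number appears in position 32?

Read the sequence 4 terms at a time; column i is its own pattern.
Subsequence A: 17, 17, 17, 17, 17, 17. Always 17.
Subsequence B: 81, 100, 121, 144, 169, 196. Perfect squares starting at 9².
Subsequence C: 6, 15, 21, 36, 57, 93. Each term equals the sum of the previous two.
Subsequence D: 25, 125, 625, 3125, 15625, 78125. Powers of 5.
The 32nd slot belongs to subsequence D; its 8th term is 1953125.

1953125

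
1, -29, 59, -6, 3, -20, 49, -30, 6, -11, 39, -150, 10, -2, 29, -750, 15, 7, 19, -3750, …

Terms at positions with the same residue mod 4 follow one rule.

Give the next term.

Taking every 4th term gives 4 separate tracks.
Stream A: 1, 3, 6, 10, 15 — the triangular numbers T_1, T_2, ….
Stream B: -29, -20, -11, -2, 7 — linear: a_n = -38 + 9·n.
Stream C: 59, 49, 39, 29, 19 — arithmetic, step −10.
Stream D: -6, -30, -150, -750, -3750 — a geometric progression (common ratio 5).
Position 21 falls in stream A as its term 6, giving 21.

21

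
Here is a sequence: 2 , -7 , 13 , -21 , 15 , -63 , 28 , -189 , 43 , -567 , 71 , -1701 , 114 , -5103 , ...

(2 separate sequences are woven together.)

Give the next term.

The terms cycle through 2 interleaved subsequences.
Track A: 2, 13, 15, 28, 43, 71, 114 (each term equals the sum of the previous two).
Track B: -7, -21, -63, -189, -567, -1701, -5103 (multiplying by 3 each time).
The 15th slot belongs to track A; its 8th term is 185.

185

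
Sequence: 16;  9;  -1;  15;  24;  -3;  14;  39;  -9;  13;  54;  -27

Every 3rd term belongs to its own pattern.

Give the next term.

12

Read the sequence 3 terms at a time; column i is its own pattern.
Track A: 16, 15, 14, 13. Linear: a_n = 17 − n.
Track B: 9, 24, 39, 54. Linear: a_n = -6 + 15·n.
Track C: -1, -3, -9, -27. Geometric, ×3 each step.
Position 13 → track A, term 5 = 12.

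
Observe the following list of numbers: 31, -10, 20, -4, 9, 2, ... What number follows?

-2

Split by position mod 2 into 2 tracks.
Track A: 31, 20, 9 — linear: a_n = 42 − 11·n.
Track B: -10, -4, 2 — arithmetic with common difference +6.
Position 7 falls in track A as its term 4, giving -2.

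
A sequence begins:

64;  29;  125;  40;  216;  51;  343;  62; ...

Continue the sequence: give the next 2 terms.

512, 73

Taking every 2nd term gives 2 separate tracks.
Subsequence A: 64, 125, 216, 343 (the cubes 4³, 5³, 6³, …).
Subsequence B: 29, 40, 51, 62 (linear: a_n = 18 + 11·n).
The 9th slot belongs to subsequence A; its 5th term is 512.
Term 10 comes from subsequence B (its 5th entry): 73.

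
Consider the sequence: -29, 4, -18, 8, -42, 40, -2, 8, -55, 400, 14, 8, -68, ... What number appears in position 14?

4000

Split by position mod 4 into 4 tracks.
Track A: -29, -42, -55, -68. Linear: a_n = -16 − 13·n.
Track B: 4, 40, 400. Multiplying by 10 each time.
Track C: -18, -2, 14. Linear: a_n = -34 + 16·n.
Track D: 8, 8, 8. Constant 8.
Position 14 falls in track B as its term 4, giving 4000.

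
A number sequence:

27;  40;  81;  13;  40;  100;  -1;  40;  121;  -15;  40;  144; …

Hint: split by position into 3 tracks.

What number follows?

Split by position mod 3: positions 1, 4, 7, … form one track, and each other residue class forms its own.
Track A: 27, 13, -1, -15. Subtracting 14 each time.
Track B: 40, 40, 40, 40. Constant 40.
Track C: 81, 100, 121, 144. Perfect squares starting at 9².
Position 13 falls in track A as its term 5, giving -29.

-29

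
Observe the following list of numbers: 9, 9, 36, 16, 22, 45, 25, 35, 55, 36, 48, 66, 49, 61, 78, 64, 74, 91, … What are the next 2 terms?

The terms cycle through 3 interleaved subsequences.
Track A: 9, 16, 25, 36, 49, 64. The squares 3², 4², 5², ….
Track B: 9, 22, 35, 48, 61, 74. Arithmetic, step +13.
Track C: 36, 45, 55, 66, 78, 91. Triangular numbers starting at T_8.
Position 19 → track A, term 7 = 81.
Position 20 → track B, term 7 = 87.

81, 87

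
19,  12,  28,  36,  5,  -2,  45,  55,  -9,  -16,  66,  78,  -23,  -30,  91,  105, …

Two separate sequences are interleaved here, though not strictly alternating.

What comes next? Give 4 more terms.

-37, -44, 120, 136

Reading positions in blocks of 4 reveals the pattern AABB — 2 tracks woven together.
Stream A: 19, 12, 5, -2, -9, -16, -23, -30 — arithmetic with common difference −7.
Stream B: 28, 36, 45, 55, 66, 78, 91, 105 — triangular numbers starting at T_7.
The 17th slot belongs to stream A; its 9th term is -37.
The 18th slot belongs to stream A; its 10th term is -44.
Position 19 falls in stream B as its term 9, giving 120.
Position 20 falls in stream B as its term 10, giving 136.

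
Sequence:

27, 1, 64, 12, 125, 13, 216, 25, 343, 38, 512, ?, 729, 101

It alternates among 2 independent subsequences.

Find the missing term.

Odd-indexed and even-indexed terms follow separate rules.
Stream A = 27, 64, 125, 216, 343, 512, 729: the cubes 3³, 4³, 5³, ….
Stream B = 1, 12, 13, 25, 38, ?, 101: a Fibonacci-like recurrence a_n = a_{n-1} + a_{n-2}.
Stream B's pattern makes the blank 63.

63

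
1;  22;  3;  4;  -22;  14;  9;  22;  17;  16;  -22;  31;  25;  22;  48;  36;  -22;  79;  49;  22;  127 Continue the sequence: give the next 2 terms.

64, -22

Taking every 3rd term gives 3 separate tracks.
Subsequence A: 1, 4, 9, 16, 25, 36, 49. Consecutive squares n² from n = 1.
Subsequence B: 22, -22, 22, -22, 22, -22, 22. Alternating ±22.
Subsequence C: 3, 14, 17, 31, 48, 79, 127. Fibonacci-style (each term is the sum of the two before it).
Position 22 falls in subsequence A as its term 8, giving 64.
Term 23 comes from subsequence B (its 8th entry): -22.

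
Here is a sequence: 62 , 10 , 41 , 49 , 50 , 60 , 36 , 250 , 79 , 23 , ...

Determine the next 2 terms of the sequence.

1250, 98

Split by position mod 3 into 3 tracks.
Stream A = 62, 49, 36, 23: subtracting 13 each time.
Stream B = 10, 50, 250: geometric, ×5 each step.
Stream C = 41, 60, 79: arithmetic with common difference +19.
The 11th slot belongs to stream B; its 4th term is 1250.
Term 12 comes from stream C (its 4th entry): 98.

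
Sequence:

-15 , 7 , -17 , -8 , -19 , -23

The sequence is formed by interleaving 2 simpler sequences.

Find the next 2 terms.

Taking every 2nd term gives 2 separate tracks.
Track A = -15, -17, -19: linear: a_n = -13 − 2·n.
Track B = 7, -8, -23: linear: a_n = 22 − 15·n.
Term 7 comes from track A (its 4th entry): -21.
Position 8 falls in track B as its term 4, giving -38.

-21, -38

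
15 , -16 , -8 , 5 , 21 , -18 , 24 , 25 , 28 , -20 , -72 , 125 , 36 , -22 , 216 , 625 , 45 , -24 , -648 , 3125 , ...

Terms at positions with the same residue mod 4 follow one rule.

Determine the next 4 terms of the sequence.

55, -26, 1944, 15625

Split by position mod 4: positions 1, 5, 9, … form one track, and each other residue class forms its own.
Track A = 15, 21, 28, 36, 45: triangular numbers n(n+1)/2 for n = 5, 6, ….
Track B = -16, -18, -20, -22, -24: arithmetic, step −2.
Track C = -8, 24, -72, 216, -648: geometric, ×-3 each step.
Track D = 5, 25, 125, 625, 3125: successive powers of 5.
The 21st slot belongs to track A; its 6th term is 55.
The 22nd slot belongs to track B; its 6th term is -26.
Term 23 comes from track C (its 6th entry): 1944.
Position 24 → track D, term 6 = 15625.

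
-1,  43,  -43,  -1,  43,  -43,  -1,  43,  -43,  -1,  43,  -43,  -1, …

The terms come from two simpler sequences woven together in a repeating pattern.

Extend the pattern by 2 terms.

43, -43

The slot pattern repeats as ABB (period 3), so there are 2 interleaved tracks.
Stream A: -1, -1, -1, -1, -1. The constant sequence -1.
Stream B: 43, -43, 43, -43, 43, -43, 43, -43. Oscillating between 43 and -43.
Position 14 → stream B, term 9 = 43.
Term 15 comes from stream B (its 10th entry): -43.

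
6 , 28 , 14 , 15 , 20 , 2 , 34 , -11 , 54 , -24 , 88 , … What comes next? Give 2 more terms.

-37, 142

Odd-indexed and even-indexed terms follow separate rules.
Track A: 6, 14, 20, 34, 54, 88 (a Fibonacci-like recurrence a_n = a_{n-1} + a_{n-2}).
Track B: 28, 15, 2, -11, -24 (subtracting 13 each time).
The 12th slot belongs to track B; its 6th term is -37.
The 13th slot belongs to track A; its 7th term is 142.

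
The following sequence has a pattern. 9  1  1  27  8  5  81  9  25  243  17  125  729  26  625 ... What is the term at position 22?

19683

Split by position mod 3 into 3 tracks.
Stream A: 9, 27, 81, 243, 729 — powers of 3.
Stream B: 1, 8, 9, 17, 26 — Fibonacci-style (each term is the sum of the two before it).
Stream C: 1, 5, 25, 125, 625 — geometric, ×5 each step.
Position 22 falls in stream A as its term 8, giving 19683.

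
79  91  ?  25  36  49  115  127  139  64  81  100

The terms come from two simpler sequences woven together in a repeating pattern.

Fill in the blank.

Reading positions in blocks of 6 reveals the pattern AAABBB — 2 tracks woven together.
Track A: 79, 91, ?, 115, 127, 139 — adding 12 each time.
Track B: 25, 36, 49, 64, 81, 100 — perfect squares starting at 5².
The gap is track A's term 3; the rule gives 103.

103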